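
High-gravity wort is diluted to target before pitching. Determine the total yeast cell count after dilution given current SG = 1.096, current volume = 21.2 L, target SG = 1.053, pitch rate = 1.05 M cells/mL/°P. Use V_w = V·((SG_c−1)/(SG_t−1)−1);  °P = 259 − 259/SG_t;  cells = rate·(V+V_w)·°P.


V_w = 21.2·((1.096−1)/(1.053−1)−1) = 17.2000
V_final = 21.2 + 17.2000 = 38.4000
°P = 259 − 259/1.053 = 13.0361
cells = 1.05·38.4000·13.0361

525.6150 billion cells


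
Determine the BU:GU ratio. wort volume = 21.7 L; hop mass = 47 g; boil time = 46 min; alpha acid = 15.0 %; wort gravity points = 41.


U = 1.65·0.000125^(GP/1000)·(1−e^(−0.04t))/4.15;  IBU = (α/100)·m·U·1000/V;  BU:GU = IBU/GP
U = 1.65·0.000125^(41/1000)·(1−e^(−0.04·46))/4.15 = 0.2314
IBU = (15.0/100)·47·0.2314·1000/21.7 = 75.1673
BU:GU = 75.1673/41

1.8333


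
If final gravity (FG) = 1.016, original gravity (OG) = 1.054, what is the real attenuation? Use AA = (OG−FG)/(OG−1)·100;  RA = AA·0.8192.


AA = (1.054 − 1.016)/(1.054 − 1)·100 = 70.3704
RA = 70.3704·0.8192

57.6474 %


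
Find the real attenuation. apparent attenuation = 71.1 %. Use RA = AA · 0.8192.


RA = 71.1 · 0.8192

58.2451 %


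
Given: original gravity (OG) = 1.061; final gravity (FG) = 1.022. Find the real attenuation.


AA = (OG−FG)/(OG−1)·100;  RA = AA·0.8192
AA = (1.061 − 1.022)/(1.061 − 1)·100 = 63.9344
RA = 63.9344·0.8192

52.3751 %


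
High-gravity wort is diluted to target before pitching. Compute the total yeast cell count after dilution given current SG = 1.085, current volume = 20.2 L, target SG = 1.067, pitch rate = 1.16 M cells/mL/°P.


V_w = V·((SG_c−1)/(SG_t−1)−1);  °P = 259 − 259/SG_t;  cells = rate·(V+V_w)·°P
V_w = 20.2·((1.085−1)/(1.067−1)−1) = 5.4269
V_final = 20.2 + 5.4269 = 25.6269
°P = 259 − 259/1.067 = 16.2634
cells = 1.16·25.6269·16.2634

483.4634 billion cells


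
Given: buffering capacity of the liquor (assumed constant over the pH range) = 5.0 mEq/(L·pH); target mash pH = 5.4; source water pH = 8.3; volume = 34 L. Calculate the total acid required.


acid = buffering capacity · (pH_source − pH_target) · V
acid = 5.0 · (8.3 − 5.4) · 34

493.0000 mEq


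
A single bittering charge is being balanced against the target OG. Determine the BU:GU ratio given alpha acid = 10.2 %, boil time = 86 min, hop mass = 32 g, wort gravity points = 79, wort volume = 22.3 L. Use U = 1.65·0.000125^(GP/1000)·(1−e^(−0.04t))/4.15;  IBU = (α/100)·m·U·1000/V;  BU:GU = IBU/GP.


U = 1.65·0.000125^(79/1000)·(1−e^(−0.04·86))/4.15 = 0.1892
IBU = (10.2/100)·32·0.1892·1000/22.3 = 27.6939
BU:GU = 27.6939/79

0.3506


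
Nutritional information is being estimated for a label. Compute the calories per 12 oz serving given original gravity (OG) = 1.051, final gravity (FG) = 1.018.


ABW = (OG−FG)·131.25·0.79/FG;  °P = 259 − 259/SG (for OG→OE and FG→AE);  RE = 0.1808·OE + 0.8192·AE;  Cal = (6.9·ABW + 4·(RE−0.1))·FG·3.55
ABW = (1.051 − 1.018)·131.25·0.79/1.018 = 3.3612
OE = 259 − 259/1.051 = 12.5680 °P
AE = 259 − 259/1.018 = 4.5796 °P
RE = 0.1808·12.5680 + 0.8192·4.5796 = 6.0239 °P
Cal = (6.9·3.3612 + 4·(6.0239−0.1))·1.018·3.55

169.4475 kcal


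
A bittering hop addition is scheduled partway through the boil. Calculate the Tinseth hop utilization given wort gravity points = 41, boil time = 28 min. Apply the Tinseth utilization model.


U = 1.65·0.000125^(GP/1000) · (1 − e^(−0.04·t))/4.15
bigness = 1.65·0.000125^(41/1000) = 1.1415
boil_factor = (1 − e^(−0.04·28))/4.15 = 0.1623
U = 1.1415 · 0.1623

0.1853


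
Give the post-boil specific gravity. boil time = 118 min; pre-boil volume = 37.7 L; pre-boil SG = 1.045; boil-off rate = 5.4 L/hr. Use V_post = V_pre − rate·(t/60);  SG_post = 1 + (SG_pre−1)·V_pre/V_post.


V_post = 37.7 − 5.4·(118/60) = 27.0800
SG_post = 1 + (1.045 − 1)·37.7/27.0800

1.0626


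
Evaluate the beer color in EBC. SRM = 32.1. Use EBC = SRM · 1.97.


EBC = 32.1 · 1.97

63.2370 EBC


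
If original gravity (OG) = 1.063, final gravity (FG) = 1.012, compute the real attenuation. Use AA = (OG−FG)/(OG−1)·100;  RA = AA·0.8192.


AA = (1.063 − 1.012)/(1.063 − 1)·100 = 80.9524
RA = 80.9524·0.8192

66.3162 %


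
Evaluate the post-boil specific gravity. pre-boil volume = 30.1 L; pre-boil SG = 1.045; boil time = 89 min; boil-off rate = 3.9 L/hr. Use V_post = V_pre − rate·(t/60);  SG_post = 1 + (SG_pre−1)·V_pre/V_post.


V_post = 30.1 − 3.9·(89/60) = 24.3150
SG_post = 1 + (1.045 − 1)·30.1/24.3150

1.0557


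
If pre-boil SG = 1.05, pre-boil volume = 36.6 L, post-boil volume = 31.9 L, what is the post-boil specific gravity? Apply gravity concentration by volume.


SG_post = 1 + (SG_pre − 1)·V_pre/V_post
pts_pre = (1.05 − 1)·1000 = 50.0000
pts_post = 50.0000·36.6/31.9 = 57.3668
SG_post = 1 + 57.3668/1000

1.0574


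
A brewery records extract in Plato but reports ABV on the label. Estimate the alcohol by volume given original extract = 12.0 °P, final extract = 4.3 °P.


SG = 259/(259 − P);  ABV = (OG − FG)·131.25
OG = 259/(259 − 12.0) = 1.0486
FG = 259/(259 − 4.3) = 1.0169
ABV = (1.0486 − 1.0169)·131.25

4.1607 % ABV


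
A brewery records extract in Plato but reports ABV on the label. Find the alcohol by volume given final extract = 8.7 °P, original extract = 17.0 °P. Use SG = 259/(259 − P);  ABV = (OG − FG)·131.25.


OG = 259/(259 − 17.0) = 1.0702
FG = 259/(259 − 8.7) = 1.0348
ABV = (1.0702 − 1.0348)·131.25

4.6580 % ABV


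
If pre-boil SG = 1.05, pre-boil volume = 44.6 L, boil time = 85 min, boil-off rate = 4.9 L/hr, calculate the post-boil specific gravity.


V_post = V_pre − rate·(t/60);  SG_post = 1 + (SG_pre−1)·V_pre/V_post
V_post = 44.6 − 4.9·(85/60) = 37.6583
SG_post = 1 + (1.05 − 1)·44.6/37.6583

1.0592


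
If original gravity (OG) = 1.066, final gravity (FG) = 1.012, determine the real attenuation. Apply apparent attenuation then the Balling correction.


AA = (OG−FG)/(OG−1)·100;  RA = AA·0.8192
AA = (1.066 − 1.012)/(1.066 − 1)·100 = 81.8182
RA = 81.8182·0.8192

67.0255 %


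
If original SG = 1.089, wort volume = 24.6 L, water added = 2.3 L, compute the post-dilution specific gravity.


SG_new = 1 + (SG_old − 1)·V_old/(V_old + V_water)
pts = (1.089 − 1)·1000·24.6/(24.6 + 2.3) = 81.3903
SG_new = 1 + 81.3903/1000

1.0814


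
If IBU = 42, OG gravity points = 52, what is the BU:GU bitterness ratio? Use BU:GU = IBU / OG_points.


BU:GU = 42 / 52

0.8077


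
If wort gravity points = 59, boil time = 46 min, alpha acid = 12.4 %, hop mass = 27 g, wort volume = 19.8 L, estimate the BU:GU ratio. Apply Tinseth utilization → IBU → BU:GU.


U = 1.65·0.000125^(GP/1000)·(1−e^(−0.04t))/4.15;  IBU = (α/100)·m·U·1000/V;  BU:GU = IBU/GP
U = 1.65·0.000125^(59/1000)·(1−e^(−0.04·46))/4.15 = 0.1968
IBU = (12.4/100)·27·0.1968·1000/19.8 = 33.2785
BU:GU = 33.2785/59

0.5640


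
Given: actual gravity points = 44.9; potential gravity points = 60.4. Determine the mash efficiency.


efficiency = actual / potential × 100
efficiency = 44.9 / 60.4 × 100

74.3377 %


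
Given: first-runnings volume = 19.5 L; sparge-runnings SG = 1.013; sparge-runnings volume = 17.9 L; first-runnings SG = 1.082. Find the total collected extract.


total = Σ (SG_i − 1)·1000·V_i
first = (1.082 − 1)·1000·19.5 = 1599.0000
sparge = (1.013 − 1)·1000·17.9 = 232.7000
total = 1599.0000 + 232.7000

1831.7000 gravity·L


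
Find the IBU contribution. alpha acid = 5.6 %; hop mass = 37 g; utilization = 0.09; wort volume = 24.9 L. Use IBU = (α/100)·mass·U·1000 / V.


IBU = (5.6/100)·37·0.09·1000 / 24.9

7.4892 IBU


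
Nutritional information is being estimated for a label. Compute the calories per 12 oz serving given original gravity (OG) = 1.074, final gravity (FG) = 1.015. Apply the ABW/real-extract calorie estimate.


ABW = (OG−FG)·131.25·0.79/FG;  °P = 259 − 259/SG (for OG→OE and FG→AE);  RE = 0.1808·OE + 0.8192·AE;  Cal = (6.9·ABW + 4·(RE−0.1))·FG·3.55
ABW = (1.074 − 1.015)·131.25·0.79/1.015 = 6.0272
OE = 259 − 259/1.074 = 17.8454 °P
AE = 259 − 259/1.015 = 3.8276 °P
RE = 0.1808·17.8454 + 0.8192·3.8276 = 6.3620 °P
Cal = (6.9·6.0272 + 4·(6.3620−0.1))·1.015·3.55

240.1041 kcal


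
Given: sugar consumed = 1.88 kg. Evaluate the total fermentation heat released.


Q = m_sugar · 590 kJ/kg
Q = 1.88 · 590

1109.2000 kJ


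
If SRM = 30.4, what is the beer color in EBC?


EBC = SRM · 1.97
EBC = 30.4 · 1.97

59.8880 EBC


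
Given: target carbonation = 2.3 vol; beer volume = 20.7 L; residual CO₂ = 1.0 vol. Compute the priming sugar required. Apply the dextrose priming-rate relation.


sugar = (target − residual)·4.0·V
sugar = (2.3 − 1.0)·4.0·20.7

107.6400 g


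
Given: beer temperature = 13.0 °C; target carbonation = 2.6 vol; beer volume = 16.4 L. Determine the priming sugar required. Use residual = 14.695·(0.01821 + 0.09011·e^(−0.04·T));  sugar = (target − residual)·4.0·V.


residual = 14.695·(0.01821 + 0.09011·e^(−0.04·13.0)) = 1.0548
sugar = (2.6 − 1.0548)·4.0·16.4

101.3625 g


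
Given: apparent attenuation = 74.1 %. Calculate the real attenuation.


RA = AA · 0.8192
RA = 74.1 · 0.8192

60.7027 %


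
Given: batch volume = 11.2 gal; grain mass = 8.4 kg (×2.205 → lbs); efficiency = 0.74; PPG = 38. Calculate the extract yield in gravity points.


points = lbs × PPG × eff / vol
lbs = 8.4 × 2.205 = 18.5220
points = 18.5220 × 38 × 0.74 / 11.2

46.5035 points


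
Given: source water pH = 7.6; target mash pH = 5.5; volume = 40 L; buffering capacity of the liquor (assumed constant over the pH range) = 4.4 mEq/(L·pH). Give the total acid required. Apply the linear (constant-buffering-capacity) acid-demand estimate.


acid = buffering capacity · (pH_source − pH_target) · V
acid = 4.4 · (7.6 − 5.5) · 40

369.6000 mEq


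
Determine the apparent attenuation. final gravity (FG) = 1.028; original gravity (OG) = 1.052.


AA = (OG − FG)/(OG − 1) · 100
AA = (1.052 − 1.028)/(1.052 − 1) · 100

46.1538 %


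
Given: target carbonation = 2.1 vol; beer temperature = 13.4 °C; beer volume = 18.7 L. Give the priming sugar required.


residual = 14.695·(0.01821 + 0.09011·e^(−0.04·T));  sugar = (target − residual)·4.0·V
residual = 14.695·(0.01821 + 0.09011·e^(−0.04·13.4)) = 1.0423
sugar = (2.1 − 1.0423)·4.0·18.7

79.1126 g


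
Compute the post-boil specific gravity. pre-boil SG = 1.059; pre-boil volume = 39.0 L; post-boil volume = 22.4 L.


SG_post = 1 + (SG_pre − 1)·V_pre/V_post
pts_pre = (1.059 − 1)·1000 = 59.0000
pts_post = 59.0000·39.0/22.4 = 102.7232
SG_post = 1 + 102.7232/1000

1.1027


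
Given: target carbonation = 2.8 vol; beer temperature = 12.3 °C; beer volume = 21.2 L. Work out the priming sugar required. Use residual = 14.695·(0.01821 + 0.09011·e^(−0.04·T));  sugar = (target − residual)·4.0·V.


residual = 14.695·(0.01821 + 0.09011·e^(−0.04·12.3)) = 1.0772
sugar = (2.8 − 1.0772)·4.0·21.2

146.0939 g


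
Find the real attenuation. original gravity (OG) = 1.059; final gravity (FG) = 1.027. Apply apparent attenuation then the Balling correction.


AA = (OG−FG)/(OG−1)·100;  RA = AA·0.8192
AA = (1.059 − 1.027)/(1.059 − 1)·100 = 54.2373
RA = 54.2373·0.8192

44.4312 %


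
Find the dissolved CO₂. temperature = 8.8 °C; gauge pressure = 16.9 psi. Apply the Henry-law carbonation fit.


vols = (P + 14.695)·(0.01821 + 0.09011·e^(−0.04·T))
vols = (16.9 + 14.695)·(0.01821 + 0.09011·e^(−0.04·8.8))

2.5776 volumes


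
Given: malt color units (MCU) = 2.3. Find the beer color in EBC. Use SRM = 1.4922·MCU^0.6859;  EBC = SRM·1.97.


SRM = 1.4922·2.3^0.6859 = 2.6420
EBC = 2.6420·1.97

5.2048 EBC


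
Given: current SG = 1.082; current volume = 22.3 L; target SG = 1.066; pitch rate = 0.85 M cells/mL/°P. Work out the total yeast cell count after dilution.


V_w = V·((SG_c−1)/(SG_t−1)−1);  °P = 259 − 259/SG_t;  cells = rate·(V+V_w)·°P
V_w = 22.3·((1.082−1)/(1.066−1)−1) = 5.4061
V_final = 22.3 + 5.4061 = 27.7061
°P = 259 − 259/1.066 = 16.0356
cells = 0.85·27.7061·16.0356

377.6419 billion cells


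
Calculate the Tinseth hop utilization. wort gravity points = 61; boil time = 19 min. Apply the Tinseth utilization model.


U = 1.65·0.000125^(GP/1000) · (1 − e^(−0.04·t))/4.15
bigness = 1.65·0.000125^(61/1000) = 0.9537
boil_factor = (1 − e^(−0.04·19))/4.15 = 0.1283
U = 0.9537 · 0.1283

0.1223


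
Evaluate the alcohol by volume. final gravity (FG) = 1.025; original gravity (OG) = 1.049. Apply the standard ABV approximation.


ABV = (OG − FG) · 131.25
ABV = (1.049 − 1.025) · 131.25

3.1500 % ABV


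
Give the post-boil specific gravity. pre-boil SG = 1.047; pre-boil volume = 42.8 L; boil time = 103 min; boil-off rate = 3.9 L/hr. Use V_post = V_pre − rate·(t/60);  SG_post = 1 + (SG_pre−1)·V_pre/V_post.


V_post = 42.8 − 3.9·(103/60) = 36.1050
SG_post = 1 + (1.047 − 1)·42.8/36.1050

1.0557


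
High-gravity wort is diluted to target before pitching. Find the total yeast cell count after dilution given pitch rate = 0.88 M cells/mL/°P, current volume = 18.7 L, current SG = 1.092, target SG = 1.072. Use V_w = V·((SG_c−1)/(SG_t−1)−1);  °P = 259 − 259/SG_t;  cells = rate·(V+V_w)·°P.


V_w = 18.7·((1.092−1)/(1.072−1)−1) = 5.1944
V_final = 18.7 + 5.1944 = 23.8944
°P = 259 − 259/1.072 = 17.3955
cells = 0.88·23.8944·17.3955

365.7776 billion cells


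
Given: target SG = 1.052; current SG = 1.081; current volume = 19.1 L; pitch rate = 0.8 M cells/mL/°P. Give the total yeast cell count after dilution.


V_w = V·((SG_c−1)/(SG_t−1)−1);  °P = 259 − 259/SG_t;  cells = rate·(V+V_w)·°P
V_w = 19.1·((1.081−1)/(1.052−1)−1) = 10.6519
V_final = 19.1 + 10.6519 = 29.7519
°P = 259 − 259/1.052 = 12.8023
cells = 0.8·29.7519·12.8023

304.7140 billion cells


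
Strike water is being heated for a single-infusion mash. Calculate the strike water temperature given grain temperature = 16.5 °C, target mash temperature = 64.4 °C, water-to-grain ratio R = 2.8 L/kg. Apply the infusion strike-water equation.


T_strike = (0.41/R)·(T_mash − T_grain) + T_mash
T_strike = (0.41/2.8)·(64.4 − 16.5) + 64.4

71.4139 °C


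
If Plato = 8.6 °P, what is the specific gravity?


SG = 259/(259 − P)
SG = 259/(259 − 8.6)

1.0343


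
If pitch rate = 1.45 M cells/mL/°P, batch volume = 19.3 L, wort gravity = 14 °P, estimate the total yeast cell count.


cells (billions) = rate · V_L · °P
cells = 1.45 · 19.3 · 14

391.7900 billion cells


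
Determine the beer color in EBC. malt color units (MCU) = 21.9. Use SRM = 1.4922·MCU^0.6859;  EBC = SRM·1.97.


SRM = 1.4922·21.9^0.6859 = 12.3947
EBC = 12.3947·1.97

24.4177 EBC


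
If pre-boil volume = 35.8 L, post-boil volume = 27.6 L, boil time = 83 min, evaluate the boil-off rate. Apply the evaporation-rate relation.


rate = (V_pre − V_post) / (t_min/60)
rate = (35.8 − 27.6) / (83/60)

5.9277 L/hr


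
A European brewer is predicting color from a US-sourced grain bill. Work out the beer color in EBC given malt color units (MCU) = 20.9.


SRM = 1.4922·MCU^0.6859;  EBC = SRM·1.97
SRM = 1.4922·20.9^0.6859 = 12.0037
EBC = 12.0037·1.97

23.6473 EBC


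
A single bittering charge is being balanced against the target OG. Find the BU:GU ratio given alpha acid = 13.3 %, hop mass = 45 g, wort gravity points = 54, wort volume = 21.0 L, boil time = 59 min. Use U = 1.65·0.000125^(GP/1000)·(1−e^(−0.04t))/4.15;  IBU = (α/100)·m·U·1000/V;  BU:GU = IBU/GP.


U = 1.65·0.000125^(54/1000)·(1−e^(−0.04·59))/4.15 = 0.2216
IBU = (13.3/100)·45·0.2216·1000/21.0 = 63.1598
BU:GU = 63.1598/54

1.1696


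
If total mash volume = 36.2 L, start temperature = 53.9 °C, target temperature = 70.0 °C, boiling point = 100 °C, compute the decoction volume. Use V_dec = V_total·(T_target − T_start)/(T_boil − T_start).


V_dec = 36.2·(70.0 − 53.9)/(100 − 53.9)

12.6425 L


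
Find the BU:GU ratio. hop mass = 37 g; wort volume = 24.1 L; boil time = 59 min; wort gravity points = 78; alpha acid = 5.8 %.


U = 1.65·0.000125^(GP/1000)·(1−e^(−0.04t))/4.15;  IBU = (α/100)·m·U·1000/V;  BU:GU = IBU/GP
U = 1.65·0.000125^(78/1000)·(1−e^(−0.04·59))/4.15 = 0.1786
IBU = (5.8/100)·37·0.1786·1000/24.1 = 15.9050
BU:GU = 15.9050/78

0.2039


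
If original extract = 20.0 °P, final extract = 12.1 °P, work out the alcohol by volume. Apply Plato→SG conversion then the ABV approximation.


SG = 259/(259 − P);  ABV = (OG − FG)·131.25
OG = 259/(259 − 20.0) = 1.0837
FG = 259/(259 − 12.1) = 1.0490
ABV = (1.0837 − 1.0490)·131.25

4.5510 % ABV


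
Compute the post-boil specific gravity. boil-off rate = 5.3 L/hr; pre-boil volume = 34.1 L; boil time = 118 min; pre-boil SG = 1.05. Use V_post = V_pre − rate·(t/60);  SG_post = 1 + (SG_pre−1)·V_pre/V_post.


V_post = 34.1 − 5.3·(118/60) = 23.6767
SG_post = 1 + (1.05 − 1)·34.1/23.6767

1.0720


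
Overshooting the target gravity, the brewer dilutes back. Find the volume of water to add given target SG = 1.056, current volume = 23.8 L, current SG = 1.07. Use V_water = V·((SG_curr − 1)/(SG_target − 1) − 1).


V_water = 23.8·((1.07 − 1)/(1.056 − 1) − 1)

5.9500 L


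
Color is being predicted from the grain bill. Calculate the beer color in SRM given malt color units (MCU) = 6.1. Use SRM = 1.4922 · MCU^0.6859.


SRM = 1.4922 · 6.1^0.6859

5.1580 SRM


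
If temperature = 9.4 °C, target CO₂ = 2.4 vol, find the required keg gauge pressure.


psi = vols/(0.01821 + 0.09011·e^(−0.04·T)) − 14.695
psi = 2.4/(0.01821 + 0.09011·e^(−0.04·9.4)) − 14.695

15.2751 psi


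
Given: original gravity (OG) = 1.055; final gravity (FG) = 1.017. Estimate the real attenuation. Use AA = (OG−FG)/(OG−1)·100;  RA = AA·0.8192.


AA = (1.055 − 1.017)/(1.055 − 1)·100 = 69.0909
RA = 69.0909·0.8192

56.5993 %


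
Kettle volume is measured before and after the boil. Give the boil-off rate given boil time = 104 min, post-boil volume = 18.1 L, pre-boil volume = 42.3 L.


rate = (V_pre − V_post) / (t_min/60)
rate = (42.3 − 18.1) / (104/60)

13.9615 L/hr


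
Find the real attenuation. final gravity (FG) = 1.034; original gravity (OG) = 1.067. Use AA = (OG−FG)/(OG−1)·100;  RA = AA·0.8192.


AA = (1.067 − 1.034)/(1.067 − 1)·100 = 49.2537
RA = 49.2537·0.8192

40.3487 %


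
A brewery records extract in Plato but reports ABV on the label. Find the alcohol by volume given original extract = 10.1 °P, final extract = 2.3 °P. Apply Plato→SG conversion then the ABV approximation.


SG = 259/(259 − P);  ABV = (OG − FG)·131.25
OG = 259/(259 − 10.1) = 1.0406
FG = 259/(259 − 2.3) = 1.0090
ABV = (1.0406 − 1.0090)·131.25

4.1500 % ABV


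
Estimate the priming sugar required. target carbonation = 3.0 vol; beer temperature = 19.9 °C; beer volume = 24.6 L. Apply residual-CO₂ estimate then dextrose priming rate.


residual = 14.695·(0.01821 + 0.09011·e^(−0.04·T));  sugar = (target − residual)·4.0·V
residual = 14.695·(0.01821 + 0.09011·e^(−0.04·19.9)) = 0.8650
sugar = (3.0 − 0.8650)·4.0·24.6

210.0872 g


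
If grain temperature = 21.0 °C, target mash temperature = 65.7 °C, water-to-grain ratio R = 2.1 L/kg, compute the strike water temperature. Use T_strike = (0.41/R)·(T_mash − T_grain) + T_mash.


T_strike = (0.41/2.1)·(65.7 − 21.0) + 65.7

74.4271 °C


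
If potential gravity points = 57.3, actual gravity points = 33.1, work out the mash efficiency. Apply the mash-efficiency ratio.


efficiency = actual / potential × 100
efficiency = 33.1 / 57.3 × 100

57.7661 %


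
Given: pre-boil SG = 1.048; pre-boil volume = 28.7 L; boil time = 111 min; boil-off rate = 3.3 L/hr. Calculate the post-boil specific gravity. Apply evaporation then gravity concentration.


V_post = V_pre − rate·(t/60);  SG_post = 1 + (SG_pre−1)·V_pre/V_post
V_post = 28.7 − 3.3·(111/60) = 22.5950
SG_post = 1 + (1.048 − 1)·28.7/22.5950

1.0610


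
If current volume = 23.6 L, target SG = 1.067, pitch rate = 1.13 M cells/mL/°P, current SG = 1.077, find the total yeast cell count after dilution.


V_w = V·((SG_c−1)/(SG_t−1)−1);  °P = 259 − 259/SG_t;  cells = rate·(V+V_w)·°P
V_w = 23.6·((1.077−1)/(1.067−1)−1) = 3.5224
V_final = 23.6 + 3.5224 = 27.1224
°P = 259 − 259/1.067 = 16.2634
cells = 1.13·27.1224·16.2634

498.4442 billion cells


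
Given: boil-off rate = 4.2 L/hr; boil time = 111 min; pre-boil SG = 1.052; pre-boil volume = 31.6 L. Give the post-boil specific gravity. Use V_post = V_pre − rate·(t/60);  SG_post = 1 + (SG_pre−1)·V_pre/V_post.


V_post = 31.6 − 4.2·(111/60) = 23.8300
SG_post = 1 + (1.052 − 1)·31.6/23.8300

1.0690


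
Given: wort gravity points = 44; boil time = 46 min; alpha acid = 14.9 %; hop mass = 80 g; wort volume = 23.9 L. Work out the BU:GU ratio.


U = 1.65·0.000125^(GP/1000)·(1−e^(−0.04t))/4.15;  IBU = (α/100)·m·U·1000/V;  BU:GU = IBU/GP
U = 1.65·0.000125^(44/1000)·(1−e^(−0.04·46))/4.15 = 0.2252
IBU = (14.9/100)·80·0.2252·1000/23.9 = 112.3230
BU:GU = 112.3230/44

2.5528


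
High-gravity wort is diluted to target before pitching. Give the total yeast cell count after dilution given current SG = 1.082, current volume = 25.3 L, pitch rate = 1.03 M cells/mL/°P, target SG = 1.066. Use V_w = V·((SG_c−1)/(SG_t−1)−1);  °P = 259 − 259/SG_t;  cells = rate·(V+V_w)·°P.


V_w = 25.3·((1.082−1)/(1.066−1)−1) = 6.1333
V_final = 25.3 + 6.1333 = 31.4333
°P = 259 − 259/1.066 = 16.0356
cells = 1.03·31.4333·16.0356

519.1755 billion cells


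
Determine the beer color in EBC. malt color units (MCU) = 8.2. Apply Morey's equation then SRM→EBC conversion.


SRM = 1.4922·MCU^0.6859;  EBC = SRM·1.97
SRM = 1.4922·8.2^0.6859 = 6.3185
EBC = 6.3185·1.97

12.4474 EBC


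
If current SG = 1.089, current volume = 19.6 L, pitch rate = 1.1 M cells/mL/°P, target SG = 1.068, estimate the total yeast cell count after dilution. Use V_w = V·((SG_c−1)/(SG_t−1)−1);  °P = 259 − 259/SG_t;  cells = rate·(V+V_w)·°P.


V_w = 19.6·((1.089−1)/(1.068−1)−1) = 6.0529
V_final = 19.6 + 6.0529 = 25.6529
°P = 259 − 259/1.068 = 16.4906
cells = 1.1·25.6529·16.4906

465.3367 billion cells


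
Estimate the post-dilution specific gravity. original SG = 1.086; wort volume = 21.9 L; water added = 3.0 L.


SG_new = 1 + (SG_old − 1)·V_old/(V_old + V_water)
pts = (1.086 − 1)·1000·21.9/(21.9 + 3.0) = 75.6386
SG_new = 1 + 75.6386/1000

1.0756


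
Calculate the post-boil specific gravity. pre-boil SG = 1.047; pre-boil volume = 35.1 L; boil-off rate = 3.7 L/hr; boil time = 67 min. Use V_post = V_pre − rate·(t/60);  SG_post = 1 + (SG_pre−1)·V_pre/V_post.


V_post = 35.1 − 3.7·(67/60) = 30.9683
SG_post = 1 + (1.047 − 1)·35.1/30.9683

1.0533


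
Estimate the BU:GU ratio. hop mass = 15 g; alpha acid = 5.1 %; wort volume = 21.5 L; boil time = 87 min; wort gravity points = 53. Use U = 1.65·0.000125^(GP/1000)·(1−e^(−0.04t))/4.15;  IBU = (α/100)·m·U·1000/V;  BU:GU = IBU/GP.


U = 1.65·0.000125^(53/1000)·(1−e^(−0.04·87))/4.15 = 0.2393
IBU = (5.1/100)·15·0.2393·1000/21.5 = 8.5154
BU:GU = 8.5154/53

0.1607


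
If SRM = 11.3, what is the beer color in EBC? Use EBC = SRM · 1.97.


EBC = 11.3 · 1.97

22.2610 EBC


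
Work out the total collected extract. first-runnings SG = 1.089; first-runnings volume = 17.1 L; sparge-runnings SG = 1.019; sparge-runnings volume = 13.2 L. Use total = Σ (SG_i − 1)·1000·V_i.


first = (1.089 − 1)·1000·17.1 = 1521.9000
sparge = (1.019 − 1)·1000·13.2 = 250.8000
total = 1521.9000 + 250.8000

1772.7000 gravity·L


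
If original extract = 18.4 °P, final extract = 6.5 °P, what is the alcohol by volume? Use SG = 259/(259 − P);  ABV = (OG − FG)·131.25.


OG = 259/(259 − 18.4) = 1.0765
FG = 259/(259 − 6.5) = 1.0257
ABV = (1.0765 − 1.0257)·131.25

6.6587 % ABV


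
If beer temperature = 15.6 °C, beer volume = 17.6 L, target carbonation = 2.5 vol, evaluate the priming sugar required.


residual = 14.695·(0.01821 + 0.09011·e^(−0.04·T));  sugar = (target − residual)·4.0·V
residual = 14.695·(0.01821 + 0.09011·e^(−0.04·15.6)) = 0.9771
sugar = (2.5 − 0.9771)·4.0·17.6

107.2135 g


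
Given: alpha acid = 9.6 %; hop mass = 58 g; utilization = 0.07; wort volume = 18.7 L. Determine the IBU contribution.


IBU = (α/100)·mass·U·1000 / V
IBU = (9.6/100)·58·0.07·1000 / 18.7

20.8428 IBU


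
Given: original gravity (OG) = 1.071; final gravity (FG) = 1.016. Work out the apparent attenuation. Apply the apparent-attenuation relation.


AA = (OG − FG)/(OG − 1) · 100
AA = (1.071 − 1.016)/(1.071 − 1) · 100

77.4648 %


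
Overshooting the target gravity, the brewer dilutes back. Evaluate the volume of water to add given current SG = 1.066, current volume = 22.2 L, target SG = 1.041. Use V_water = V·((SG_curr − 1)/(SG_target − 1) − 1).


V_water = 22.2·((1.066 − 1)/(1.041 − 1) − 1)

13.5366 L


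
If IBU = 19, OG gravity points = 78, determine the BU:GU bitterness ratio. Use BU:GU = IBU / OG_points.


BU:GU = 19 / 78

0.2436


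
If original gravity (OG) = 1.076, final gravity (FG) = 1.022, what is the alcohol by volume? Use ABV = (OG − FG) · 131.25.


ABV = (1.076 − 1.022) · 131.25

7.0875 % ABV


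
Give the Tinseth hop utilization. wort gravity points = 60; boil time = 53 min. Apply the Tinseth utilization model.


U = 1.65·0.000125^(GP/1000) · (1 − e^(−0.04·t))/4.15
bigness = 1.65·0.000125^(60/1000) = 0.9623
boil_factor = (1 − e^(−0.04·53))/4.15 = 0.2120
U = 0.9623 · 0.2120

0.2040


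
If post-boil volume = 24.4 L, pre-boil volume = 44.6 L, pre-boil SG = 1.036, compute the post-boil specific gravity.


SG_post = 1 + (SG_pre − 1)·V_pre/V_post
pts_pre = (1.036 − 1)·1000 = 36.0000
pts_post = 36.0000·44.6/24.4 = 65.8033
SG_post = 1 + 65.8033/1000

1.0658


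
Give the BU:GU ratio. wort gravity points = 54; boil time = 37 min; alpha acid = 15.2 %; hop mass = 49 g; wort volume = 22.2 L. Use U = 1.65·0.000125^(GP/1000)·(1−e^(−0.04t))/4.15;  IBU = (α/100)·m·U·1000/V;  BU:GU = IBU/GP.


U = 1.65·0.000125^(54/1000)·(1−e^(−0.04·37))/4.15 = 0.1890
IBU = (15.2/100)·49·0.1890·1000/22.2 = 63.4128
BU:GU = 63.4128/54

1.1743


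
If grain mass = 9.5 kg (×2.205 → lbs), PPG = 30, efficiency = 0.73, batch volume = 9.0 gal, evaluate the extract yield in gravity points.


points = lbs × PPG × eff / vol
lbs = 9.5 × 2.205 = 20.9475
points = 20.9475 × 30 × 0.73 / 9.0

50.9723 points


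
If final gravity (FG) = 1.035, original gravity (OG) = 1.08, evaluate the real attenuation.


AA = (OG−FG)/(OG−1)·100;  RA = AA·0.8192
AA = (1.08 − 1.035)/(1.08 − 1)·100 = 56.2500
RA = 56.2500·0.8192

46.0800 %


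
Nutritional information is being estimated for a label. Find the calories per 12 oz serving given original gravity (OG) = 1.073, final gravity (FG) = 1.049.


ABW = (OG−FG)·131.25·0.79/FG;  °P = 259 − 259/SG (for OG→OE and FG→AE);  RE = 0.1808·OE + 0.8192·AE;  Cal = (6.9·ABW + 4·(RE−0.1))·FG·3.55
ABW = (1.073 − 1.049)·131.25·0.79/1.049 = 2.3723
OE = 259 − 259/1.073 = 17.6207 °P
AE = 259 − 259/1.049 = 12.0982 °P
RE = 0.1808·17.6207 + 0.8192·12.0982 = 13.0967 °P
Cal = (6.9·2.3723 + 4·(13.0967−0.1))·1.049·3.55

254.5514 kcal


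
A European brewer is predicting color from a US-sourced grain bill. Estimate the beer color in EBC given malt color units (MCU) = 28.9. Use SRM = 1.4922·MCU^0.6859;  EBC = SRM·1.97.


SRM = 1.4922·28.9^0.6859 = 14.9919
EBC = 14.9919·1.97

29.5341 EBC


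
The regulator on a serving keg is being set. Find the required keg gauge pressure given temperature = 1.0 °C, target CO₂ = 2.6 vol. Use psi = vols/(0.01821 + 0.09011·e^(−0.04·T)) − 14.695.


psi = 2.6/(0.01821 + 0.09011·e^(−0.04·1.0)) − 14.695

10.1173 psi


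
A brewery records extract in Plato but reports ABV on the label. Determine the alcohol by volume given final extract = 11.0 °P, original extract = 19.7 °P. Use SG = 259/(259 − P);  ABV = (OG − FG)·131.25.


OG = 259/(259 − 19.7) = 1.0823
FG = 259/(259 − 11.0) = 1.0444
ABV = (1.0823 − 1.0444)·131.25

4.9834 % ABV


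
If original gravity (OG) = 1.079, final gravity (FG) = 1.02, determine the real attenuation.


AA = (OG−FG)/(OG−1)·100;  RA = AA·0.8192
AA = (1.079 − 1.02)/(1.079 − 1)·100 = 74.6835
RA = 74.6835·0.8192

61.1808 %


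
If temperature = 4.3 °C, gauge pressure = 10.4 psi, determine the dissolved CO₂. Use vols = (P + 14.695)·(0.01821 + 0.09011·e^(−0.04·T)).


vols = (10.4 + 14.695)·(0.01821 + 0.09011·e^(−0.04·4.3))

2.3610 volumes


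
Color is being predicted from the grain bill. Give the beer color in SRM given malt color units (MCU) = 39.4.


SRM = 1.4922 · MCU^0.6859
SRM = 1.4922 · 39.4^0.6859

18.5429 SRM


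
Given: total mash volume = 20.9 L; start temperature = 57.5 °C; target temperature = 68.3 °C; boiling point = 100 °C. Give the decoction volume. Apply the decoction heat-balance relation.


V_dec = V_total·(T_target − T_start)/(T_boil − T_start)
V_dec = 20.9·(68.3 − 57.5)/(100 − 57.5)

5.3111 L


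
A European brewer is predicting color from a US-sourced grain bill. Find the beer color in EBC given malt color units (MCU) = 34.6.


SRM = 1.4922·MCU^0.6859;  EBC = SRM·1.97
SRM = 1.4922·34.6^0.6859 = 16.9621
EBC = 16.9621·1.97

33.4153 EBC


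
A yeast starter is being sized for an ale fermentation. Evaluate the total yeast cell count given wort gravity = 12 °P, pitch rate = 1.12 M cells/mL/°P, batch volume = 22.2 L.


cells (billions) = rate · V_L · °P
cells = 1.12 · 22.2 · 12

298.3680 billion cells


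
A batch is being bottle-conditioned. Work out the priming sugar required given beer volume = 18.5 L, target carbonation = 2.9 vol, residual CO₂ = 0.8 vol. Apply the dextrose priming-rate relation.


sugar = (target − residual)·4.0·V
sugar = (2.9 − 0.8)·4.0·18.5

155.4000 g


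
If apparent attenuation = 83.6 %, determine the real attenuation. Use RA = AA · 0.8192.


RA = 83.6 · 0.8192

68.4851 %


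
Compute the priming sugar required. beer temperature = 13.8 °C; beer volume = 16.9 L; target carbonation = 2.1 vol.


residual = 14.695·(0.01821 + 0.09011·e^(−0.04·T));  sugar = (target − residual)·4.0·V
residual = 14.695·(0.01821 + 0.09011·e^(−0.04·13.8)) = 1.0300
sugar = (2.1 − 1.0300)·4.0·16.9

72.3288 g


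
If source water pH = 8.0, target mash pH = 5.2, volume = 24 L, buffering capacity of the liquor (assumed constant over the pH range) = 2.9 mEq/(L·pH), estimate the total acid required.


acid = buffering capacity · (pH_source − pH_target) · V
acid = 2.9 · (8.0 − 5.2) · 24

194.8800 mEq


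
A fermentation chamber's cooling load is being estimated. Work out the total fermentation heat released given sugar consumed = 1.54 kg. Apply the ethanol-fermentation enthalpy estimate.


Q = m_sugar · 590 kJ/kg
Q = 1.54 · 590

908.6000 kJ


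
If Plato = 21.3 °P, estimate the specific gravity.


SG = 259/(259 − P)
SG = 259/(259 − 21.3)

1.0896


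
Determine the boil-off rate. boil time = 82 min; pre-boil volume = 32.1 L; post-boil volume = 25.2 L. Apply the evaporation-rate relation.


rate = (V_pre − V_post) / (t_min/60)
rate = (32.1 − 25.2) / (82/60)

5.0488 L/hr


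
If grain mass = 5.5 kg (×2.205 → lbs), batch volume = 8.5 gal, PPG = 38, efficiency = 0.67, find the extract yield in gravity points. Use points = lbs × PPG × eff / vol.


lbs = 5.5 × 2.205 = 12.1275
points = 12.1275 × 38 × 0.67 / 8.5

36.3254 points


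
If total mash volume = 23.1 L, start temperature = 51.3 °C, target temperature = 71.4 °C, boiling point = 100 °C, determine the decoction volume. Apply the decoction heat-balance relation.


V_dec = V_total·(T_target − T_start)/(T_boil − T_start)
V_dec = 23.1·(71.4 − 51.3)/(100 − 51.3)

9.5341 L


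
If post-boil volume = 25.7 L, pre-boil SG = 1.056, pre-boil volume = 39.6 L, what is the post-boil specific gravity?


SG_post = 1 + (SG_pre − 1)·V_pre/V_post
pts_pre = (1.056 − 1)·1000 = 56.0000
pts_post = 56.0000·39.6/25.7 = 86.2879
SG_post = 1 + 86.2879/1000

1.0863


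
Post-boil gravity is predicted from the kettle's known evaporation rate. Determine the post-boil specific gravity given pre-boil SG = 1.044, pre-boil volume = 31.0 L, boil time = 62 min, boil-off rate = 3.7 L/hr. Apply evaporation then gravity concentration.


V_post = V_pre − rate·(t/60);  SG_post = 1 + (SG_pre−1)·V_pre/V_post
V_post = 31.0 − 3.7·(62/60) = 27.1767
SG_post = 1 + (1.044 − 1)·31.0/27.1767

1.0502


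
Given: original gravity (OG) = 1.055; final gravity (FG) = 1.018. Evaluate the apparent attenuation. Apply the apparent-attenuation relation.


AA = (OG − FG)/(OG − 1) · 100
AA = (1.055 − 1.018)/(1.055 − 1) · 100

67.2727 %


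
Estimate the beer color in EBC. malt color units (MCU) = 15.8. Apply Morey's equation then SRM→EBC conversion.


SRM = 1.4922·MCU^0.6859;  EBC = SRM·1.97
SRM = 1.4922·15.8^0.6859 = 9.9080
EBC = 9.9080·1.97

19.5188 EBC


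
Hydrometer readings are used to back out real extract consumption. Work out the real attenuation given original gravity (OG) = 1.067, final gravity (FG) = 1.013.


AA = (OG−FG)/(OG−1)·100;  RA = AA·0.8192
AA = (1.067 − 1.013)/(1.067 − 1)·100 = 80.5970
RA = 80.5970·0.8192

66.0251 %


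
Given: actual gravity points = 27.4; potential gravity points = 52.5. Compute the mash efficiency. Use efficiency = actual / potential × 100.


efficiency = 27.4 / 52.5 × 100

52.1905 %


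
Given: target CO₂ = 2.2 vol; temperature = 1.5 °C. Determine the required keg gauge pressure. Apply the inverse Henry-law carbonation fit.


psi = vols/(0.01821 + 0.09011·e^(−0.04·T)) − 14.695
psi = 2.2/(0.01821 + 0.09011·e^(−0.04·1.5)) − 14.695

6.6492 psi


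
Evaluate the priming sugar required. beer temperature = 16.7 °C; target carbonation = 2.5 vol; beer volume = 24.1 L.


residual = 14.695·(0.01821 + 0.09011·e^(−0.04·T));  sugar = (target − residual)·4.0·V
residual = 14.695·(0.01821 + 0.09011·e^(−0.04·16.7)) = 0.9465
sugar = (2.5 − 0.9465)·4.0·24.1

149.7536 g


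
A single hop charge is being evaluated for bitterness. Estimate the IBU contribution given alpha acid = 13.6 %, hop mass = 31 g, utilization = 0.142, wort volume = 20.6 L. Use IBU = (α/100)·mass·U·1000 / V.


IBU = (13.6/100)·31·0.142·1000 / 20.6

29.0617 IBU


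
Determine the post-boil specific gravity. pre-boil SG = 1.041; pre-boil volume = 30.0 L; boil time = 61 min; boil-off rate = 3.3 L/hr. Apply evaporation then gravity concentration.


V_post = V_pre − rate·(t/60);  SG_post = 1 + (SG_pre−1)·V_pre/V_post
V_post = 30.0 − 3.3·(61/60) = 26.6450
SG_post = 1 + (1.041 − 1)·30.0/26.6450

1.0462


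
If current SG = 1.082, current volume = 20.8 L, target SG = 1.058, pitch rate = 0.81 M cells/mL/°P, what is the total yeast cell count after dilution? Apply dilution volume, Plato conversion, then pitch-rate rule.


V_w = V·((SG_c−1)/(SG_t−1)−1);  °P = 259 − 259/SG_t;  cells = rate·(V+V_w)·°P
V_w = 20.8·((1.082−1)/(1.058−1)−1) = 8.6069
V_final = 20.8 + 8.6069 = 29.4069
°P = 259 − 259/1.058 = 14.1985
cells = 0.81·29.4069·14.1985

338.2021 billion cells


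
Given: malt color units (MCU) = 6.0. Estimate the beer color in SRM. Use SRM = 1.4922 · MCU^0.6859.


SRM = 1.4922 · 6.0^0.6859

5.0999 SRM


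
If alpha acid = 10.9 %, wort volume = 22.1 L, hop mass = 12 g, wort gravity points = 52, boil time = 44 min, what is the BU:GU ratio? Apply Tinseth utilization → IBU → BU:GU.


U = 1.65·0.000125^(GP/1000)·(1−e^(−0.04t))/4.15;  IBU = (α/100)·m·U·1000/V;  BU:GU = IBU/GP
U = 1.65·0.000125^(52/1000)·(1−e^(−0.04·44))/4.15 = 0.2063
IBU = (10.9/100)·12·0.2063·1000/22.1 = 12.2095
BU:GU = 12.2095/52

0.2348


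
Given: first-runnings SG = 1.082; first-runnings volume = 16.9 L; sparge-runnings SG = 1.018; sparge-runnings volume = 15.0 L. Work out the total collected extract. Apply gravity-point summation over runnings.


total = Σ (SG_i − 1)·1000·V_i
first = (1.082 − 1)·1000·16.9 = 1385.8000
sparge = (1.018 − 1)·1000·15.0 = 270.0000
total = 1385.8000 + 270.0000

1655.8000 gravity·L


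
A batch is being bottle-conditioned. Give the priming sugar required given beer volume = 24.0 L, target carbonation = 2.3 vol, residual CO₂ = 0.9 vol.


sugar = (target − residual)·4.0·V
sugar = (2.3 − 0.9)·4.0·24.0

134.4000 g


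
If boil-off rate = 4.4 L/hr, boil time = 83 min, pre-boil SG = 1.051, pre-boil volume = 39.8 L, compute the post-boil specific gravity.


V_post = V_pre − rate·(t/60);  SG_post = 1 + (SG_pre−1)·V_pre/V_post
V_post = 39.8 − 4.4·(83/60) = 33.7133
SG_post = 1 + (1.051 − 1)·39.8/33.7133

1.0602


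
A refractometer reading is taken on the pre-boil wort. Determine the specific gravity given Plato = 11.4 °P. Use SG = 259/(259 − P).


SG = 259/(259 − 11.4)

1.0460


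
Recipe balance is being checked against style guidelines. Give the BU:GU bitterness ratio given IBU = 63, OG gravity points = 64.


BU:GU = IBU / OG_points
BU:GU = 63 / 64

0.9844


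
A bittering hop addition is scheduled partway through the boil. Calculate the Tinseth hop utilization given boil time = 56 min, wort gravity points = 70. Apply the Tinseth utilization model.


U = 1.65·0.000125^(GP/1000) · (1 − e^(−0.04·t))/4.15
bigness = 1.65·0.000125^(70/1000) = 0.8796
boil_factor = (1 − e^(−0.04·56))/4.15 = 0.2153
U = 0.8796 · 0.2153

0.1894


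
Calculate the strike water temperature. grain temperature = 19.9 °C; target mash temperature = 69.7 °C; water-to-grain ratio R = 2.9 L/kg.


T_strike = (0.41/R)·(T_mash − T_grain) + T_mash
T_strike = (0.41/2.9)·(69.7 − 19.9) + 69.7

76.7407 °C


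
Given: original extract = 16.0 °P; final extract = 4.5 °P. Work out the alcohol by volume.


SG = 259/(259 − P);  ABV = (OG − FG)·131.25
OG = 259/(259 − 16.0) = 1.0658
FG = 259/(259 − 4.5) = 1.0177
ABV = (1.0658 − 1.0177)·131.25

6.3212 % ABV


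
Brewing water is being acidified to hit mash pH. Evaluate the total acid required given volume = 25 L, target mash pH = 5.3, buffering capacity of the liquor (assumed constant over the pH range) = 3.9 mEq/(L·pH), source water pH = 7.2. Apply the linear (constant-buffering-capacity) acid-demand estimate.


acid = buffering capacity · (pH_source − pH_target) · V
acid = 3.9 · (7.2 − 5.3) · 25

185.2500 mEq


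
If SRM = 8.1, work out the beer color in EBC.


EBC = SRM · 1.97
EBC = 8.1 · 1.97

15.9570 EBC


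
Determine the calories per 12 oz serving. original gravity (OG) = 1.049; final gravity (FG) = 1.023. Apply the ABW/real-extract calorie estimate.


ABW = (OG−FG)·131.25·0.79/FG;  °P = 259 − 259/SG (for OG→OE and FG→AE);  RE = 0.1808·OE + 0.8192·AE;  Cal = (6.9·ABW + 4·(RE−0.1))·FG·3.55
ABW = (1.049 − 1.023)·131.25·0.79/1.023 = 2.6353
OE = 259 − 259/1.049 = 12.0982 °P
AE = 259 − 259/1.023 = 5.8231 °P
RE = 0.1808·12.0982 + 0.8192·5.8231 = 6.9576 °P
Cal = (6.9·2.6353 + 4·(6.9576−0.1))·1.023·3.55

165.6532 kcal
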